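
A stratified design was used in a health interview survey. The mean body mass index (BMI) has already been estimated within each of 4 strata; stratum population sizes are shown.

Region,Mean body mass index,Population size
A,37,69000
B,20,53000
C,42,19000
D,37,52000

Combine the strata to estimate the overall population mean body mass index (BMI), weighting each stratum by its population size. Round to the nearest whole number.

33

Σ Nₕ·x̄ₕ = 37×69000 + 20×53000 + 42×19000 + 37×52000
  = 6335000
Σ Nₕ = 193000
Overall mean = 6335000 / 193000 = 32.823834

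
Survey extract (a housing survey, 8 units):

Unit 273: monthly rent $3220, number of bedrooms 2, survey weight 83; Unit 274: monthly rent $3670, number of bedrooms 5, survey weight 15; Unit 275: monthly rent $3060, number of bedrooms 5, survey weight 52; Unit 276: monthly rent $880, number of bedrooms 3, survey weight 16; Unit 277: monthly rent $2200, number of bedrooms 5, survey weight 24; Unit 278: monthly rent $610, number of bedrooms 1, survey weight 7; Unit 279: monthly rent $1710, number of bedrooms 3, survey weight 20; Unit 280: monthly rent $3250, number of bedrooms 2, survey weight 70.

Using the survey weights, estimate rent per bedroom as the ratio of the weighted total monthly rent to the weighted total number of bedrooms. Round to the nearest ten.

Σ wᵢ·y = 3220×83 + 3670×15 + 3060×52 + 880×16 + 2200×24 + 610×7 + 1710×20 + 3250×70
  = 267260 + 55050 + 159120 + 14080 + 52800 + 4270 + 34200 + 227500 = 814280
Σ wᵢ·x = 2×83 + 5×15 + 5×52 + 3×16 + 5×24 + 1×7 + 3×20 + 2×70
  = 166 + 75 + 260 + 48 + 120 + 7 + 60 + 140 = 876
Ratio = 814280 / 876 = 929.54338

930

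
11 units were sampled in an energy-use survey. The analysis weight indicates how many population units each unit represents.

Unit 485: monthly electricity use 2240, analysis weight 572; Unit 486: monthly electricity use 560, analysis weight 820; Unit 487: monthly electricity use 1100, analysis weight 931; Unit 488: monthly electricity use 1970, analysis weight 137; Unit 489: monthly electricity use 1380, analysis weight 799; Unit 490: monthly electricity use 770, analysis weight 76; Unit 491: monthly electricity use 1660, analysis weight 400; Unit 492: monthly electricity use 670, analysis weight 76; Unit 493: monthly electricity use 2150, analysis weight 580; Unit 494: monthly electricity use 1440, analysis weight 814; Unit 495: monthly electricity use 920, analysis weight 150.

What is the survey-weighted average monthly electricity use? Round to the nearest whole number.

1395

Weighted sum = 2240×572 + 560×820 + 1100×931 + 1970×137 + 1380×799 + 770×76 + 1660×400 + 670×76 + 2150×580 + 1440×814 + 920×150
  = 1281280 + 459200 + 1024100 + 269890 + 1102620 + 58520 + 664000 + 50920 + 1247000 + 1172160 + 138000 = 7467690
Sum of weights = 572 + 820 + 931 + 137 + 799 + 76 + 400 + 76 + 580 + 814 + 150 = 5355
Weighted mean = 7467690 / 5355 = 1394.5266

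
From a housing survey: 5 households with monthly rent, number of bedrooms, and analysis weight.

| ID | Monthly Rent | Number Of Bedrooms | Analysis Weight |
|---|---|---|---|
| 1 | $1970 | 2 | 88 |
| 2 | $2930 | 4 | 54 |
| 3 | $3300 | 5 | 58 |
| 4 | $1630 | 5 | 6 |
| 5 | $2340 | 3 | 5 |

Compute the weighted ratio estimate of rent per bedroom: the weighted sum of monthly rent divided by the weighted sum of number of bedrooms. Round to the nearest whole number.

749

Σ wᵢ·y = 1970×88 + 2930×54 + 3300×58 + 1630×6 + 2340×5
  = 173360 + 158220 + 191400 + 9780 + 11700 = 544460
Σ wᵢ·x = 2×88 + 4×54 + 5×58 + 5×6 + 3×5
  = 727
Ratio = 544460 / 727 = 748.91334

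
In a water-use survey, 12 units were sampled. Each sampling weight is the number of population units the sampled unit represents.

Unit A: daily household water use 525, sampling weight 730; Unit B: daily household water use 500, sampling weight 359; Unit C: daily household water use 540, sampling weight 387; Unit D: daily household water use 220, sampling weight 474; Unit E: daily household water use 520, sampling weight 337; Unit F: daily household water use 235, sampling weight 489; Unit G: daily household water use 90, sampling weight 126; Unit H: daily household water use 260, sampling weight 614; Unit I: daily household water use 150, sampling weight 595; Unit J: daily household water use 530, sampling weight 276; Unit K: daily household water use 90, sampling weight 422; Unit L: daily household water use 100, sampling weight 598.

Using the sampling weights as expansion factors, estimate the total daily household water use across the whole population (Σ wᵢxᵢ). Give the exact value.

Weighted total = 525×730 + 500×359 + 540×387 + 220×474 + 520×337 + 235×489 + 90×126 + 260×614 + 150×595 + 530×276 + 90×422 + 100×598
  = 383250 + 179500 + 208980 + 104280 + 175240 + 114915 + 11340 + 159640 + 89250 + 146280 + 37980 + 59800 = 1670455

1670455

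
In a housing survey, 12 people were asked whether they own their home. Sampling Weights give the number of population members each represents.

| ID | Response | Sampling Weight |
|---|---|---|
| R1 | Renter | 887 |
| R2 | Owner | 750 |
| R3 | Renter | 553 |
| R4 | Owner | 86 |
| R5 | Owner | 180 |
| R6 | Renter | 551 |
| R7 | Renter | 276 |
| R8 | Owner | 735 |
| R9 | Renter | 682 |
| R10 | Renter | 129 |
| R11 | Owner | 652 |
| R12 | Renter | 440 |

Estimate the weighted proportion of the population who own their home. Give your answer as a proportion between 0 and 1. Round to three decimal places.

0.406

Sum of weights for 'Owner' = 750 + 86 + 180 + 735 + 652 = 2403
Total weight = 887 + 750 + 553 + 86 + 180 + 551 + 276 + 735 + 682 + 129 + 652 + 440 = 5921
Weighted proportion = 2403 / 5921 = 0.40584361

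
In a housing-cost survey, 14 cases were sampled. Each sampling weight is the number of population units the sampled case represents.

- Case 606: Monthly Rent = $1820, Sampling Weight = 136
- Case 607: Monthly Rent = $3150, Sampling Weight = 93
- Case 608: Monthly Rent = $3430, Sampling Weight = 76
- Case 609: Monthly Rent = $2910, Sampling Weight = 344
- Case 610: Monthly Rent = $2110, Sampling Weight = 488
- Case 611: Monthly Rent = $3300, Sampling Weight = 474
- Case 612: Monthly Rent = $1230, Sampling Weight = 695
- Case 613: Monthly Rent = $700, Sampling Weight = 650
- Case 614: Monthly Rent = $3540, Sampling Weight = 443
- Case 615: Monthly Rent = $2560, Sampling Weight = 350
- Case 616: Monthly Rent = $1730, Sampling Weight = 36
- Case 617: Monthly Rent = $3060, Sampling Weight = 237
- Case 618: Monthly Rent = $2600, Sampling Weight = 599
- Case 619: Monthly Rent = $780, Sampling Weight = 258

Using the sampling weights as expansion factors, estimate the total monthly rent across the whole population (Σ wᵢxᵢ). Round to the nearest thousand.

Weighted total = 10716280

10716000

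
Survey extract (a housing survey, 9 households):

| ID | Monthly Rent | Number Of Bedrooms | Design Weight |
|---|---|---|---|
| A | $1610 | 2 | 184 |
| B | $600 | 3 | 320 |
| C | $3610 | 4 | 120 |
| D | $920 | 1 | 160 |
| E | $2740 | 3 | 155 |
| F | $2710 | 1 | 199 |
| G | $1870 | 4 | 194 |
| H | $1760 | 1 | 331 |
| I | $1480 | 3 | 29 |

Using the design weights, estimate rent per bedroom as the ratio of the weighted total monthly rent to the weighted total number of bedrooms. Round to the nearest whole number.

790

Σ wᵢ·y = 1610×184 + 600×320 + 3610×120 + 920×160 + 2740×155 + 2710×199 + 1870×194 + 1760×331 + 1480×29
  = 296240 + 192000 + 433200 + 147200 + 424700 + 539290 + 362780 + 582560 + 42920 = 3020890
Σ wᵢ·x = 2×184 + 3×320 + 4×120 + 1×160 + 3×155 + 1×199 + 4×194 + 1×331 + 3×29
  = 3826
Ratio = 3020890 / 3826 = 789.56874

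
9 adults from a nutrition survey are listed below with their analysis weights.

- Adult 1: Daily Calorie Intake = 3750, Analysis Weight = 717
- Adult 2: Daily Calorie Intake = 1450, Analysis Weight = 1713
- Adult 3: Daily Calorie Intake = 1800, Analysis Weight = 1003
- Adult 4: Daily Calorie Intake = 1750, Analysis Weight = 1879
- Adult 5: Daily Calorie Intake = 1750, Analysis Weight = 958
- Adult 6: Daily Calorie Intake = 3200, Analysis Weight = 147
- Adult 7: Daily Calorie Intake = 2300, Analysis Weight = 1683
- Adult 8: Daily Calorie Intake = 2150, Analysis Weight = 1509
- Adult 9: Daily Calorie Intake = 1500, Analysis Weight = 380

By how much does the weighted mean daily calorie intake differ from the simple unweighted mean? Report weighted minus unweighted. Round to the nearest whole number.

Unweighted sum = 3750 + 1450 + 1800 + 1750 + 1750 + 3200 + 2300 + 2150 + 1500 = 19650
Unweighted mean = 19650 / 9 = 2183.3333
Weighted sum = 3750×717 + 1450×1713 + 1800×1003 + 1750×1879 + 1750×958 + 3200×147 + 2300×1683 + 2150×1509 + 1500×380
  = 20098400
Sum of weights = 717 + 1713 + 1003 + 1879 + 958 + 147 + 1683 + 1509 + 380 = 9989
Weighted mean = 20098400 / 9989 = 2012.0533
Difference (weighted minus unweighted) = -171.28007

-171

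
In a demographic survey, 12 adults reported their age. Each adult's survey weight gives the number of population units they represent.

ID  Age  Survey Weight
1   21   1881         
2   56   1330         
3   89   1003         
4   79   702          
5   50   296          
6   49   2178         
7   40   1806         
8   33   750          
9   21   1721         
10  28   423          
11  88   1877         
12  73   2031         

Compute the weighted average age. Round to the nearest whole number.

52

Weighted sum = 21×1881 + 56×1330 + 89×1003 + 79×702 + 50×296 + 49×2178 + 40×1806 + 33×750 + 21×1721 + 28×423 + 88×1877 + 73×2031
  = 39501 + 74480 + 89267 + 55458 + 14800 + 106722 + 72240 + 24750 + 36141 + 11844 + 165176 + 148263 = 838642
Sum of weights = 1881 + 1330 + 1003 + 702 + 296 + 2178 + 1806 + 750 + 1721 + 423 + 1877 + 2031 = 15998
Weighted mean = 838642 / 15998 = 52.421678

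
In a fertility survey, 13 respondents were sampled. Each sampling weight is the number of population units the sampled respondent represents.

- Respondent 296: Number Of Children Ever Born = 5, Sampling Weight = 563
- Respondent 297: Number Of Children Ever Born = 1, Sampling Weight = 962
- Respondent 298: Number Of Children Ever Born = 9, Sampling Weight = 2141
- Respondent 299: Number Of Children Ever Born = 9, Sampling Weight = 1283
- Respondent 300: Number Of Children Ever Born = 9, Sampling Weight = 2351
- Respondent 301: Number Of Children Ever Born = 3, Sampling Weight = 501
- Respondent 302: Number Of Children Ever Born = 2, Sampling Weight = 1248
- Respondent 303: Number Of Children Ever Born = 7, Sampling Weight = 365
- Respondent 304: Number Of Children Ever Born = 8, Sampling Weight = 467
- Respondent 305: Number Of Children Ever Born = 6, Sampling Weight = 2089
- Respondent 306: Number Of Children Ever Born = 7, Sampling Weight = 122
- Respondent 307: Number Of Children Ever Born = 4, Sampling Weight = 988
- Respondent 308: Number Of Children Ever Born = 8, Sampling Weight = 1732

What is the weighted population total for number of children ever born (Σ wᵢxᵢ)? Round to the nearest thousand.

97000

Weighted total = 97238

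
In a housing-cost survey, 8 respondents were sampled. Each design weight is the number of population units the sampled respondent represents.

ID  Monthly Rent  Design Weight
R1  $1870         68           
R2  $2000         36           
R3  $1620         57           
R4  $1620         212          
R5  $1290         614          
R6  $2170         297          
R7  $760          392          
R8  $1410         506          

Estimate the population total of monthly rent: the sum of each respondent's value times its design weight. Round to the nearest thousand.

Weighted total = 3082870

3083000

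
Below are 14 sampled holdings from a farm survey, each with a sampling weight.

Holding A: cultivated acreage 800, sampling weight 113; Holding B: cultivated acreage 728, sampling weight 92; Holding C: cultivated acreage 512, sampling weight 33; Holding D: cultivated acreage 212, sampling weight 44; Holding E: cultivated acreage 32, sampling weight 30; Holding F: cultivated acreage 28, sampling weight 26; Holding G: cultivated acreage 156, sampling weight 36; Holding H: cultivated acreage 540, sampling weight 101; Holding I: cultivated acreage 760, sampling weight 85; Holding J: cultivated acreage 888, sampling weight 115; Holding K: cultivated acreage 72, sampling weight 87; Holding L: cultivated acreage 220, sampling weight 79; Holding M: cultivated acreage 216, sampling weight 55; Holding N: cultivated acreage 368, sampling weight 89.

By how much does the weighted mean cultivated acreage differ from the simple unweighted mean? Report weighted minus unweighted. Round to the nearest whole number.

Unweighted sum = 5532
Unweighted mean = 5532 / 14 = 395.14286
Weighted sum = 480440
Sum of weights = 985
Weighted mean = 480440 / 985 = 487.75635
Difference (weighted minus unweighted) = 92.613488

93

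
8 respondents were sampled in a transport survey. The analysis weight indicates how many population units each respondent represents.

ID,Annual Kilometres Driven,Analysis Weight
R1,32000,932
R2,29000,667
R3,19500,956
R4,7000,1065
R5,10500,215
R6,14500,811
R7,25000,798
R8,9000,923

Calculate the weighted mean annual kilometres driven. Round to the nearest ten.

18460

Weighted sum = 32000×932 + 29000×667 + 19500×956 + 7000×1065 + 10500×215 + 14500×811 + 25000×798 + 9000×923
  = 117538000
Sum of weights = 6367
Weighted mean = 117538000 / 6367 = 18460.499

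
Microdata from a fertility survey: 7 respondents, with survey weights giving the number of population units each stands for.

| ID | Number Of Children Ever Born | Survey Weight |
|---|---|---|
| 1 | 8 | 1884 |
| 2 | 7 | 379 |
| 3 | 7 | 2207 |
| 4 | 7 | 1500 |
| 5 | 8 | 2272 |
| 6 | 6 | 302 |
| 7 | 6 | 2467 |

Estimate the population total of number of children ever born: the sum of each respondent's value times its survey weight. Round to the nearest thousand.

Weighted total = 8×1884 + 7×379 + 7×2207 + 7×1500 + 8×2272 + 6×302 + 6×2467
  = 15072 + 2653 + 15449 + 10500 + 18176 + 1812 + 14802 = 78464

78000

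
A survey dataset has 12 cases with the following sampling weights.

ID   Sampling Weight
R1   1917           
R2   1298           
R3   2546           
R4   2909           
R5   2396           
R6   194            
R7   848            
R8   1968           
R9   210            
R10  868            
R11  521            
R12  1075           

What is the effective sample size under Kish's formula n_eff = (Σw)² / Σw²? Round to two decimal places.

8.53

Σ wᵢ = 1917 + 1298 + 2546 + 2909 + 2396 + 194 + 848 + 1968 + 210 + 868 + 521 + 1075 = 16750
Σ wᵢ² = 32899260
n_eff = 16750² / 32899260 = 280562500 / 32899260 = 8.5279274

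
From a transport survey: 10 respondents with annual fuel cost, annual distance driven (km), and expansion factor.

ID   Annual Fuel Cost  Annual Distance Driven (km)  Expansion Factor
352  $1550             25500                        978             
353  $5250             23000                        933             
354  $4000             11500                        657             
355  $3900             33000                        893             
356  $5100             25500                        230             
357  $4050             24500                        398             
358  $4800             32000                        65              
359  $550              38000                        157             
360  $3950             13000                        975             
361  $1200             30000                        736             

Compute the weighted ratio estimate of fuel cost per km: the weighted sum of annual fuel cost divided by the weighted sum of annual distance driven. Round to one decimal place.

Σ wᵢ·y = 1550×978 + 5250×933 + 4000×657 + 3900×893 + 5100×230 + 4050×398 + 4800×65 + 550×157 + 3950×975 + 1200×736
  = 20442550
Σ wᵢ·x = 25500×978 + 23000×933 + 11500×657 + 33000×893 + 25500×230 + 24500×398 + 32000×65 + 38000×157 + 13000×975 + 30000×736
  = 24939000 + 21459000 + 7555500 + 29469000 + 5865000 + 9751000 + 2080000 + 5966000 + 12675000 + 22080000 = 141839500
Ratio = 20442550 / 141839500 = 0.14412452

0.1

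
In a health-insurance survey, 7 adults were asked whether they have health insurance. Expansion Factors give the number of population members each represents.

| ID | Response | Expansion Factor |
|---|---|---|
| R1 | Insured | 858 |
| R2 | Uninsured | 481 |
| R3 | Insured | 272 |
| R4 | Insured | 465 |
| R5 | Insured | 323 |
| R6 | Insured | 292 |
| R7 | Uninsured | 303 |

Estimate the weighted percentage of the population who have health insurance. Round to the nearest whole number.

Sum of weights for 'Insured' = 858 + 272 + 465 + 323 + 292 = 2210
Total weight = 858 + 481 + 272 + 465 + 323 + 292 + 303 = 2994
Weighted proportion = 2210 / 2994 = 0.73814295 → 73.814295%

74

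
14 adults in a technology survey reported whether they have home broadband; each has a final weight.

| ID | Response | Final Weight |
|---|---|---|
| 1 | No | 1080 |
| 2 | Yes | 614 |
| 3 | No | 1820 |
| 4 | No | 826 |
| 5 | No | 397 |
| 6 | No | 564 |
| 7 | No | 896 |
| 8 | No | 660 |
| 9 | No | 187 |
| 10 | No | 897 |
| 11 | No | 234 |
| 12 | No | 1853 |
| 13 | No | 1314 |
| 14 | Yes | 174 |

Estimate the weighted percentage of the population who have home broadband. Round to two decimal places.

Sum of weights for 'Yes' = 614 + 174 = 788
Total weight = 11516
Weighted proportion = 788 / 11516 = 0.068426537 → 6.8426537%

6.84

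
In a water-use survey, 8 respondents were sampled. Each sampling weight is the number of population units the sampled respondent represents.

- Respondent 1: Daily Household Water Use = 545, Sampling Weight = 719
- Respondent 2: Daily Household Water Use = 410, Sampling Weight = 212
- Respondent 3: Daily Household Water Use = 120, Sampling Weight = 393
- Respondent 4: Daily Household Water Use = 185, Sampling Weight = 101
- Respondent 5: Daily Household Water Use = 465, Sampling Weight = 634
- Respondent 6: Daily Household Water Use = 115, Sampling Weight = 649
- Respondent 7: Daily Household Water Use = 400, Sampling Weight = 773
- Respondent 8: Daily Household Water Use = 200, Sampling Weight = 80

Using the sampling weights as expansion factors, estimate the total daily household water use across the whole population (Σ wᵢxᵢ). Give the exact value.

Weighted total = 545×719 + 410×212 + 120×393 + 185×101 + 465×634 + 115×649 + 400×773 + 200×80
  = 391855 + 86920 + 47160 + 18685 + 294810 + 74635 + 309200 + 16000 = 1239265

1239265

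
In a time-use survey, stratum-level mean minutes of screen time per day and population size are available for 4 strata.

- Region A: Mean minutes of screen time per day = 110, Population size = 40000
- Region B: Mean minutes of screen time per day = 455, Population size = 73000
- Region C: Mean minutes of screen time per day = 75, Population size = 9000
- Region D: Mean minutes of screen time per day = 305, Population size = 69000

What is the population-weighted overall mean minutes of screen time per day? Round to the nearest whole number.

311

Σ Nₕ·x̄ₕ = 110×40000 + 455×73000 + 75×9000 + 305×69000
  = 59335000
Σ Nₕ = 40000 + 73000 + 9000 + 69000 = 191000
Overall mean = 59335000 / 191000 = 310.65445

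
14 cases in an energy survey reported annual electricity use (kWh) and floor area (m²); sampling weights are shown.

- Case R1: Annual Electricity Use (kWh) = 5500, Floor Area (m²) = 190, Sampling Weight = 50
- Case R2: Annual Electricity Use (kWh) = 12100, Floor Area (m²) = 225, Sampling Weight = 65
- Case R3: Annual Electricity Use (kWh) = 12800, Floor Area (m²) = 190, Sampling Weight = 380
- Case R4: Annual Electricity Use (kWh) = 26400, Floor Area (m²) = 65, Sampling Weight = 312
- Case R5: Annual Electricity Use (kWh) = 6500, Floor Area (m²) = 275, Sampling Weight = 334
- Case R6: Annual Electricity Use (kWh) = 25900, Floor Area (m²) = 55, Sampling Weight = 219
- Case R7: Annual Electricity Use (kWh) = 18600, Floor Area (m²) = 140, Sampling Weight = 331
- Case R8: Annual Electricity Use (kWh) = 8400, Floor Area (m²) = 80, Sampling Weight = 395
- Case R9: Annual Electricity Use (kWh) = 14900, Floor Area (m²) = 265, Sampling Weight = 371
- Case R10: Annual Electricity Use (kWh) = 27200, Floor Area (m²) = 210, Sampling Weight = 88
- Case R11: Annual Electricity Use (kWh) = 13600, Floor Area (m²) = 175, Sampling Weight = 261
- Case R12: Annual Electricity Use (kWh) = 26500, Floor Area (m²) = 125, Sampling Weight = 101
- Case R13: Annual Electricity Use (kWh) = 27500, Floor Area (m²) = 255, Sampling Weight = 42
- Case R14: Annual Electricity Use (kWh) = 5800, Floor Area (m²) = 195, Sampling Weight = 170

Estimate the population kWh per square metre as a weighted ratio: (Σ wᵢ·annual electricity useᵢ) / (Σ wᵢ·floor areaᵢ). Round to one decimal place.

Σ wᵢ·y = 47768600
Σ wᵢ·x = 517395
Ratio = 47768600 / 517395 = 92.325206

92.3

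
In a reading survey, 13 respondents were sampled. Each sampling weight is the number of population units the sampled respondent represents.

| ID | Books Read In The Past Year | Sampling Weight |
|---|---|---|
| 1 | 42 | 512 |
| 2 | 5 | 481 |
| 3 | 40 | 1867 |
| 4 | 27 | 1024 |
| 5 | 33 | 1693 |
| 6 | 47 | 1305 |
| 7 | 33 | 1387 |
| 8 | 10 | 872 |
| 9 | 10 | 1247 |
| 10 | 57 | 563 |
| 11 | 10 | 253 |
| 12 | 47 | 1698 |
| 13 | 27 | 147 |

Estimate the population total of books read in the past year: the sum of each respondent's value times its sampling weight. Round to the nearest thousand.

429000

Weighted total = 428798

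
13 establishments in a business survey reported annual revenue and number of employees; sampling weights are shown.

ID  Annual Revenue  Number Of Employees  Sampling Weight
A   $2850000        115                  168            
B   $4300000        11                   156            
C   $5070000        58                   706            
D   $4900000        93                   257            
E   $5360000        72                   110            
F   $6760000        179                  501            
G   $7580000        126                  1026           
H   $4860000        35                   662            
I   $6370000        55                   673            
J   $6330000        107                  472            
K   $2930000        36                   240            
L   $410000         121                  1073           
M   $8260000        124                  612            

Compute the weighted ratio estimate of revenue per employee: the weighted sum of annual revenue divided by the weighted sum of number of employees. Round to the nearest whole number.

Σ wᵢ·y = 34432100000
Σ wᵢ·x = 637810
Ratio = 34432100000 / 637810 = 53984.886

53985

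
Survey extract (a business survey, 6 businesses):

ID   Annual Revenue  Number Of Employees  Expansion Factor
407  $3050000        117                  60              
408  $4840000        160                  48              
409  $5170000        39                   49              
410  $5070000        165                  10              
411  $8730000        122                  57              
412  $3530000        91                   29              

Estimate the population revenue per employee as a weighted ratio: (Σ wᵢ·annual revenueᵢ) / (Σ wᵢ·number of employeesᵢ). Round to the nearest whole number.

47366

Σ wᵢ·y = 3050000×60 + 4840000×48 + 5170000×49 + 5070000×10 + 8730000×57 + 3530000×29
  = 1319330000
Σ wᵢ·x = 117×60 + 160×48 + 39×49 + 165×10 + 122×57 + 91×29
  = 7020 + 7680 + 1911 + 1650 + 6954 + 2639 = 27854
Ratio = 1319330000 / 27854 = 47365.908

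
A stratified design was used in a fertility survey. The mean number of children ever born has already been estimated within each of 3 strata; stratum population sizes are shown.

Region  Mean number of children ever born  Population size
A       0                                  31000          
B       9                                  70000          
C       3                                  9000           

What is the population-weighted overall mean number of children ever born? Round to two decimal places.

Σ Nₕ·x̄ₕ = 0×31000 + 9×70000 + 3×9000
  = 0 + 630000 + 27000 = 657000
Σ Nₕ = 110000
Overall mean = 657000 / 110000 = 5.9727273

5.97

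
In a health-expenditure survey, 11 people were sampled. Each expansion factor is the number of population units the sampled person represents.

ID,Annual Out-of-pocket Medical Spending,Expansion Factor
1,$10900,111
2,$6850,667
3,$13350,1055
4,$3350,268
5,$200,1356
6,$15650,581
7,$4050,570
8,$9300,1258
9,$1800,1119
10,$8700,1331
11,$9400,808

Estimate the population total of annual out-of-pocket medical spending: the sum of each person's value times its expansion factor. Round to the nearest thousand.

Weighted total = 10900×111 + 6850×667 + 13350×1055 + 3350×268 + 200×1356 + 15650×581 + 4050×570 + 9300×1258 + 1800×1119 + 8700×1331 + 9400×808
  = 1209900 + 4568950 + 14084250 + 897800 + 271200 + 9092650 + 2308500 + 11699400 + 2014200 + 11579700 + 7595200 = 65321750

65322000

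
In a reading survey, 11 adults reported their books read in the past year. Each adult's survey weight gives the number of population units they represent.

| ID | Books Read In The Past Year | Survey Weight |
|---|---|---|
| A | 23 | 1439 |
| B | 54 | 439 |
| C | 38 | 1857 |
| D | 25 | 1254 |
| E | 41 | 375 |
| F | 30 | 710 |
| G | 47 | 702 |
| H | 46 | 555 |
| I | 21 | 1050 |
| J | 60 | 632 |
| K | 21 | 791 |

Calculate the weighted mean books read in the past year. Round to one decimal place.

Weighted sum = 330499
Sum of weights = 9804
Weighted mean = 330499 / 9804 = 33.710628

33.7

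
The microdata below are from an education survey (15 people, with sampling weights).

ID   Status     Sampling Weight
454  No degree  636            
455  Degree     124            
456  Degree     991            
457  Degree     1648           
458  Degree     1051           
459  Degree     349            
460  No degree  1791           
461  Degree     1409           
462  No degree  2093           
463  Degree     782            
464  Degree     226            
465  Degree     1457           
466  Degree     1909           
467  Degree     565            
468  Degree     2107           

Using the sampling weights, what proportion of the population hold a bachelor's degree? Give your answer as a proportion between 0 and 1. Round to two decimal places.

Sum of weights for 'Degree' = 124 + 991 + 1648 + 1051 + 349 + 1409 + 782 + 226 + 1457 + 1909 + 565 + 2107 = 12618
Total weight = 17138
Weighted proportion = 12618 / 17138 = 0.73625861

0.74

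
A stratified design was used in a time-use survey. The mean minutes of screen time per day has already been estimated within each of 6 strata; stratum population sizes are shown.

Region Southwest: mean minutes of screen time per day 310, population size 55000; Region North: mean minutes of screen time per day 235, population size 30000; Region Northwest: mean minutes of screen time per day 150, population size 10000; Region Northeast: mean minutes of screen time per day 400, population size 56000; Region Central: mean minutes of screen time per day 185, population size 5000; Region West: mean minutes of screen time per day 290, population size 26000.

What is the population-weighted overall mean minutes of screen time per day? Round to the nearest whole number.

Σ Nₕ·x̄ₕ = 310×55000 + 235×30000 + 150×10000 + 400×56000 + 185×5000 + 290×26000
  = 56465000
Σ Nₕ = 55000 + 30000 + 10000 + 56000 + 5000 + 26000 = 182000
Overall mean = 56465000 / 182000 = 310.24725

310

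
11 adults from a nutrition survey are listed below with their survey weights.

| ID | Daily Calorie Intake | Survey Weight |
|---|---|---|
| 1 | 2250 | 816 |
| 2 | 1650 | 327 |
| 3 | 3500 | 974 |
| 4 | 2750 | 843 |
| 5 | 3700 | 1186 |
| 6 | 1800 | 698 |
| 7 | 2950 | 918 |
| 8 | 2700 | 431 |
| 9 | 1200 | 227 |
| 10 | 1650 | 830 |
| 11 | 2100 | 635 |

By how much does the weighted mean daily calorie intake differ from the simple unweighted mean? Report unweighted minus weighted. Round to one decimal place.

Unweighted sum = 26250
Unweighted mean = 26250 / 11 = 2386.3636
Weighted sum = 2250×816 + 1650×327 + 3500×974 + 2750×843 + 3700×1186 + 1800×698 + 2950×918 + 2700×431 + 1200×227 + 1650×830 + 2100×635
  = 1836000 + 539550 + 3409000 + 2318250 + 4388200 + 1256400 + 2708100 + 1163700 + 272400 + 1369500 + 1333500 = 20594600
Sum of weights = 7885
Weighted mean = 20594600 / 7885 = 2611.8706
Difference (unweighted minus weighted) = -225.507

-225.5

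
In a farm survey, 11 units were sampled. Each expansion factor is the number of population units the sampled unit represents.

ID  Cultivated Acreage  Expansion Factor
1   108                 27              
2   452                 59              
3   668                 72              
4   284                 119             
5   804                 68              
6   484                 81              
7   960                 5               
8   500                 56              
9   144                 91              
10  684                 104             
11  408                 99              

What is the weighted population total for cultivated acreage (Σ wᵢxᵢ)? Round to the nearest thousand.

363000

Weighted total = 362784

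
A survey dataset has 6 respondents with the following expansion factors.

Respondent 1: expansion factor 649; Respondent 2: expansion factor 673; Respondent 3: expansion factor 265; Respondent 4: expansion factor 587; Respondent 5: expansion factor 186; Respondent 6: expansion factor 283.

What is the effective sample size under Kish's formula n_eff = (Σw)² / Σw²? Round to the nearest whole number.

5

Σ wᵢ = 649 + 673 + 265 + 587 + 186 + 283 = 2643
Σ wᵢ² = 421201 + 452929 + 70225 + 344569 + 34596 + 80089 = 1403609
n_eff = 2643² / 1403609 = 6985449 / 1403609 = 4.976777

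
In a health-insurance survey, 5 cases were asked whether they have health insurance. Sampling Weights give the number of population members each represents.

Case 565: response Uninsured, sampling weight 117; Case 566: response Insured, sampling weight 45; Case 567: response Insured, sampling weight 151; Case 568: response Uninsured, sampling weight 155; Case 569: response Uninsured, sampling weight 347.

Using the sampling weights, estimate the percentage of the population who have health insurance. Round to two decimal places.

24.05

Sum of weights for 'Insured' = 45 + 151 = 196
Total weight = 117 + 45 + 151 + 155 + 347 = 815
Weighted proportion = 196 / 815 = 0.2404908 → 24.04908%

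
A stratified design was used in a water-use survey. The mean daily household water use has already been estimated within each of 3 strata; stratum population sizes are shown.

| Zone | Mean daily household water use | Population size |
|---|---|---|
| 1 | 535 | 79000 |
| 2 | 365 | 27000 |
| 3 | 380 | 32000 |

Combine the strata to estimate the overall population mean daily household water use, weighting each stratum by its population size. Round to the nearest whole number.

466

Σ Nₕ·x̄ₕ = 535×79000 + 365×27000 + 380×32000
  = 64280000
Σ Nₕ = 79000 + 27000 + 32000 = 138000
Overall mean = 64280000 / 138000 = 465.7971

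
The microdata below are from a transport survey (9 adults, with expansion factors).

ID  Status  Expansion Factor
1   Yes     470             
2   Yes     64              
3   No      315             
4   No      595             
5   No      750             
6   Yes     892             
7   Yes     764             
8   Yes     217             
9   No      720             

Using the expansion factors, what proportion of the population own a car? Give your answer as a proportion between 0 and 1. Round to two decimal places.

0.50

Sum of weights for 'Yes' = 470 + 64 + 892 + 764 + 217 = 2407
Total weight = 470 + 64 + 315 + 595 + 750 + 892 + 764 + 217 + 720 = 4787
Weighted proportion = 2407 / 4787 = 0.50282014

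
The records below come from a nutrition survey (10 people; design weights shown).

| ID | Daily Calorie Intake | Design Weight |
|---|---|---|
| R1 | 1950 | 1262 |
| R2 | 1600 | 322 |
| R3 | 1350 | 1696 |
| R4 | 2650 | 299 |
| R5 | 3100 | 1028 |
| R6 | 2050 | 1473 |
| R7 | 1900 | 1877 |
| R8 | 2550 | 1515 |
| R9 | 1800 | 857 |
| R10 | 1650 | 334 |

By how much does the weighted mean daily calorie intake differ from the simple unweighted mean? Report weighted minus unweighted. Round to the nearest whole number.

Unweighted sum = 20600
Unweighted mean = 20600 / 10 = 2060
Weighted sum = 1950×1262 + 1600×322 + 1350×1696 + 2650×299 + 3100×1028 + 2050×1473 + 1900×1877 + 2550×1515 + 1800×857 + 1650×334
  = 21787750
Sum of weights = 1262 + 322 + 1696 + 299 + 1028 + 1473 + 1877 + 1515 + 857 + 334 = 10663
Weighted mean = 21787750 / 10663 = 2043.3039
Difference (weighted minus unweighted) = -16.696052

-17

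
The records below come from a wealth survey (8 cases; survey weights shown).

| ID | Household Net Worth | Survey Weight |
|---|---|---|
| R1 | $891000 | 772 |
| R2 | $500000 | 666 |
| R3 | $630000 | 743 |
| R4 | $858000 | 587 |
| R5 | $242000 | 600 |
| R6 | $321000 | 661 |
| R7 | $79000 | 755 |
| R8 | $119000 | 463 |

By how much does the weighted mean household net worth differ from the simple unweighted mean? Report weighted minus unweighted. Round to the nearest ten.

14740

Unweighted sum = 3640000
Unweighted mean = 3640000 / 8 = 455000
Weighted sum = 891000×772 + 500000×666 + 630000×743 + 858000×587 + 242000×600 + 321000×661 + 79000×755 + 119000×463
  = 2464711000
Sum of weights = 772 + 666 + 743 + 587 + 600 + 661 + 755 + 463 = 5247
Weighted mean = 2464711000 / 5247 = 469737.18
Difference (weighted minus unweighted) = 14737.183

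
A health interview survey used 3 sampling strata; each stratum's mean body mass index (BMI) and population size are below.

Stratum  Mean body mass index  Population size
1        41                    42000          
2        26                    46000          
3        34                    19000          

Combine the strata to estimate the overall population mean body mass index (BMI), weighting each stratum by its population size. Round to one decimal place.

33.3

Σ Nₕ·x̄ₕ = 41×42000 + 26×46000 + 34×19000
  = 3564000
Σ Nₕ = 107000
Overall mean = 3564000 / 107000 = 33.308411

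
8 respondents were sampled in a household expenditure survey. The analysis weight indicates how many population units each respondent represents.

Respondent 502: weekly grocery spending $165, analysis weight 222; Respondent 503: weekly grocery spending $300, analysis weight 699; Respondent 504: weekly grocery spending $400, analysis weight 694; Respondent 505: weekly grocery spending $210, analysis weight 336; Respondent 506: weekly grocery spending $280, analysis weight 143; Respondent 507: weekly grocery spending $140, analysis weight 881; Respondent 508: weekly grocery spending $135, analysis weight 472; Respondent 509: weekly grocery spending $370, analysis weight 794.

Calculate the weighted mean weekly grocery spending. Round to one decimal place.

263.0

Weighted sum = 165×222 + 300×699 + 400×694 + 210×336 + 280×143 + 140×881 + 135×472 + 370×794
  = 36630 + 209700 + 277600 + 70560 + 40040 + 123340 + 63720 + 293780 = 1115370
Sum of weights = 4241
Weighted mean = 1115370 / 4241 = 262.99693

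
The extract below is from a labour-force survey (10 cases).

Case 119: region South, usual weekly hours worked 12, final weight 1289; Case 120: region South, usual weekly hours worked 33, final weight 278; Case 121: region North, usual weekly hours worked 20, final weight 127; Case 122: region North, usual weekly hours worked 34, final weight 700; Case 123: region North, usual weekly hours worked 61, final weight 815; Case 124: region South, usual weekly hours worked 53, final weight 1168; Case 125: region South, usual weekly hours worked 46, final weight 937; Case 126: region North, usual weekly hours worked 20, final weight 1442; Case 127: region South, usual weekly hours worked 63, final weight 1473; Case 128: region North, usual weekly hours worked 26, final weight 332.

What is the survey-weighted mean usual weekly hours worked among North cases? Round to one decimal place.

North rows: 121, 122, 123, 126, 128
Weighted sum = 20×127 + 34×700 + 61×815 + 20×1442 + 26×332
  = 113527
Sum of weights = 127 + 700 + 815 + 1442 + 332 = 3416
Weighted mean = 113527 / 3416 = 33.233899

33.2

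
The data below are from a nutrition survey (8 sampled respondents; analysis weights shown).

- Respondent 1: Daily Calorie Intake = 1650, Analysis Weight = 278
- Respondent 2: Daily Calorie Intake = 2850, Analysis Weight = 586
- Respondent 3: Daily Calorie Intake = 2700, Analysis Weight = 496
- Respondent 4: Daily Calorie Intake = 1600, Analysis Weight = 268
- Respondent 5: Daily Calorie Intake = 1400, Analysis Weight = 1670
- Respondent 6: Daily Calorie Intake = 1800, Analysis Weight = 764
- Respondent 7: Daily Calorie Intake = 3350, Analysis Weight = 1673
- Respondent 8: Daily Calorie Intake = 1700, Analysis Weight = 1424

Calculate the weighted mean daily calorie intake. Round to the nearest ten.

2180

Weighted sum = 1650×278 + 2850×586 + 2700×496 + 1600×268 + 1400×1670 + 1800×764 + 3350×1673 + 1700×1424
  = 458700 + 1670100 + 1339200 + 428800 + 2338000 + 1375200 + 5604550 + 2420800 = 15635350
Sum of weights = 7159
Weighted mean = 15635350 / 7159 = 2184.0131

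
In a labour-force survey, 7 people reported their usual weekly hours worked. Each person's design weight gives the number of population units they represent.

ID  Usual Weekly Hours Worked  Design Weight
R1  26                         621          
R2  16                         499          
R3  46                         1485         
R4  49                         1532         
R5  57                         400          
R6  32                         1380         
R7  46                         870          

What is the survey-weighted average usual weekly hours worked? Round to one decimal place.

40.4

Weighted sum = 26×621 + 16×499 + 46×1485 + 49×1532 + 57×400 + 32×1380 + 46×870
  = 16146 + 7984 + 68310 + 75068 + 22800 + 44160 + 40020 = 274488
Sum of weights = 621 + 499 + 1485 + 1532 + 400 + 1380 + 870 = 6787
Weighted mean = 274488 / 6787 = 40.4432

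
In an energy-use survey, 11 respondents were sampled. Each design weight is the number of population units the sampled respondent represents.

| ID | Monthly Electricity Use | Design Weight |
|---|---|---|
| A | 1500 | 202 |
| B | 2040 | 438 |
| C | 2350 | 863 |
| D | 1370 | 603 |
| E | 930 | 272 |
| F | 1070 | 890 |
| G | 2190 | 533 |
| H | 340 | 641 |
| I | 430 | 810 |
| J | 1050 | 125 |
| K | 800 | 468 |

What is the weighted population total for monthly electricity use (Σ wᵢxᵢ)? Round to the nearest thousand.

7495000

Weighted total = 1500×202 + 2040×438 + 2350×863 + 1370×603 + 930×272 + 1070×890 + 2190×533 + 340×641 + 430×810 + 1050×125 + 800×468
  = 303000 + 893520 + 2028050 + 826110 + 252960 + 952300 + 1167270 + 217940 + 348300 + 131250 + 374400 = 7495100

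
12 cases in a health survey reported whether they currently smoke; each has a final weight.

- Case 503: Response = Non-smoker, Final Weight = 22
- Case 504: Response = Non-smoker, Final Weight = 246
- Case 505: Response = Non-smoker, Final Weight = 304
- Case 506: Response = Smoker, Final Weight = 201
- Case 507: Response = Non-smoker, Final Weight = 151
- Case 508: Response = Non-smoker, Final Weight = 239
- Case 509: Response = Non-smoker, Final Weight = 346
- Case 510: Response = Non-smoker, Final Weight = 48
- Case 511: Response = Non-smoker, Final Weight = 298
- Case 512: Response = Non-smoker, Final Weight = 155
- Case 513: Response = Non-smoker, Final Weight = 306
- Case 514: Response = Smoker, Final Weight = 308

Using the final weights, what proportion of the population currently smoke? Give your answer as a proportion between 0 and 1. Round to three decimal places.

0.194

Sum of weights for 'Smoker' = 201 + 308 = 509
Total weight = 22 + 246 + 304 + 201 + 151 + 239 + 346 + 48 + 298 + 155 + 306 + 308 = 2624
Weighted proportion = 509 / 2624 = 0.19397866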